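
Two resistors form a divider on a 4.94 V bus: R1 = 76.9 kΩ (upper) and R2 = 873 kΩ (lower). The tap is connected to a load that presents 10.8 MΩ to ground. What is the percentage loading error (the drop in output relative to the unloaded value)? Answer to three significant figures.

The divider's output (Thévenin) resistance is R1‖R2 = 70.67 kΩ.
Fractional drop under load = R_th/(R_th + R_L) = 70.67 / (70.67 + 10800) = 0.006501.
So the output falls by 0.650 %.

0.650 %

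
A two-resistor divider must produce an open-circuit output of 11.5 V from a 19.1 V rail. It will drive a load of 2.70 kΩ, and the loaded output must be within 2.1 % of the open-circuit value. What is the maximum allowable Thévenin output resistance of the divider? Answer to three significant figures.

Loading drop = R_th/(R_th + R_L) ≤ 0.0210, so R_th ≤ R_L · ε/(1−ε) = 2.70 kΩ × 0.0210/0.9790 = 57.9 Ω.
(Any R1, R2 with R2/(R1+R2) = 0.602 and R1‖R2 ≤ 57.9 Ω will meet the spec.)

R_th ≤ 57.9 Ω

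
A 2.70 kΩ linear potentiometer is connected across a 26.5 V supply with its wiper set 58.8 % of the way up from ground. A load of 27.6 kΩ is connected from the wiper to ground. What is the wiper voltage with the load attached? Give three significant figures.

The wiper splits the pot into (1−α)R = 1.112 kΩ above and αR = 1.588 kΩ below.
Lower section ‖ load = 1.501 kΩ.
V_wiper = 26.5 × 1.501/(1.112 + 1.501) = 15.2 V.

V ≈ 15.2 V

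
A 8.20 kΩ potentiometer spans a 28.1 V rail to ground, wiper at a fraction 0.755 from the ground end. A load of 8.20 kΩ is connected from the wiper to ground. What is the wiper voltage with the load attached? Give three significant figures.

V ≈ 17.9 V

The wiper splits the pot into (1−α)R = 2.009 kΩ above and αR = 6.191 kΩ below.
Lower section ‖ load = 3.528 kΩ.
V_wiper = 28.1 × 3.528/(2.009 + 3.528) = 17.9 V.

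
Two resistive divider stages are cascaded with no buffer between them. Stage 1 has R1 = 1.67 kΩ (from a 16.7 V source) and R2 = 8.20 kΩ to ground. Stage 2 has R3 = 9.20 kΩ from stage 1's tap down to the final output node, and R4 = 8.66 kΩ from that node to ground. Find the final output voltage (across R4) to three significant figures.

Stage 2 presents R3+R4 = 17.86 kΩ as a load on stage 1's tap.
Stage 1's lower leg becomes R2‖(R3+R4) = 5.620 kΩ, so V_mid = 16.7 × 5.620/7.290 = 12.87 V.
Stage 2 is itself unloaded: V_out = V_mid × R4/(R3+R4) = 12.87 × 8.66/17.86 = 6.24 V.

V_out ≈ 6.24 V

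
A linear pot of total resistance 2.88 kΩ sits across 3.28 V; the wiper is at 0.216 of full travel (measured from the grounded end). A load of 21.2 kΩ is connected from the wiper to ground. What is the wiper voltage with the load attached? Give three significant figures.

V ≈ 0.693 V

The wiper splits the pot into (1−α)R = 2258 Ω above and αR = 622.1 Ω below.
Lower section ‖ load = 604.3 Ω.
V_wiper = 3.28 × 604.3/(2258 + 604.3) = 0.693 V.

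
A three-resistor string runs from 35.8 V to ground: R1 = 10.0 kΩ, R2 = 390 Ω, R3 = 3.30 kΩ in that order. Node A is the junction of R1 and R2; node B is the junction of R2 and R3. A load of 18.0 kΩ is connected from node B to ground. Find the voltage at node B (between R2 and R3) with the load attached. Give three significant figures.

At node B, R3 is in parallel with the load: R3‖R_L = 2789 Ω.
Below node A the resistance is R2 + (R3‖R_L) = 3179 Ω, so V_A = 35.8 × 3179/13180 = 8.635 V.
Then V_B = V_A × (R3‖R_L)/(R2 + R3‖R_L) = 8.635 × 2789/3179 = 7.58 V.

V ≈ 7.58 V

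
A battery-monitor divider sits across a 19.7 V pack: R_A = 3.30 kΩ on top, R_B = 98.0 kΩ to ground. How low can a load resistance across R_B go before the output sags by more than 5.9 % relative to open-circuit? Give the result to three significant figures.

Output resistance R_th = R_A‖R_B = (3.30 × 98.0)/101.3 = 3.192 kΩ.
The fractional drop is R_th/(R_th + R_L); requiring this ≤ 0.0590 gives R_L ≥ R_th(1/0.0590 − 1) = 3.192 × 15.95 = 50.9 kΩ.

R_L(min) ≈ 50.9 kΩ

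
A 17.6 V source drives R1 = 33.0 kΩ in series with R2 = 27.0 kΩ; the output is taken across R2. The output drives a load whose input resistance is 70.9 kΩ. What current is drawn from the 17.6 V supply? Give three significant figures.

I ≈ 0.335 mA

R2‖R_L = 19.55 kΩ, so the source sees R1 + R2‖R_L = 52.55 kΩ.
I = 17.6 V / 52.55 kΩ = 0.335 mA.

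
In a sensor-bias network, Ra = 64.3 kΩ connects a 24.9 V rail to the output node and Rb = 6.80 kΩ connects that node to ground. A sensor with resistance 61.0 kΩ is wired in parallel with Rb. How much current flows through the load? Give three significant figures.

Rb‖R_L = 6.118 kΩ; V_out = 24.9 × 6.118/70.42 = 2.163 V.
I_L = V_out / R_L = 2.163 / 61.0 kΩ = 0.0355 mA.

I_L ≈ 0.0355 mA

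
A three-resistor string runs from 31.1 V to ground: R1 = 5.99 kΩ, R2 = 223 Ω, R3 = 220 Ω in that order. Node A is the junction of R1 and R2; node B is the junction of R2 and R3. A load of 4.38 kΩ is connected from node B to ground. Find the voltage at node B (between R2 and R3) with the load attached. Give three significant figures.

V ≈ 1.01 V

At node B, R3 is in parallel with the load: R3‖R_L = 209.5 Ω.
Below node A the resistance is R2 + (R3‖R_L) = 432.5 Ω, so V_A = 31.1 × 432.5/6422 = 2.094 V.
Then V_B = V_A × (R3‖R_L)/(R2 + R3‖R_L) = 2.094 × 209.5/432.5 = 1.01 V.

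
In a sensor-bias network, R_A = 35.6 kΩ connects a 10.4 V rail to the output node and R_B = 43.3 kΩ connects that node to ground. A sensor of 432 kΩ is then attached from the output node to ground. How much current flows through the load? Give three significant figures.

I_L ≈ 0.0126 mA

R_B‖R_L = 39.36 kΩ; V_out = 10.4 × 39.36/74.96 = 5.461 V.
I_L = V_out / R_L = 5.461 / 432 kΩ = 0.0126 mA.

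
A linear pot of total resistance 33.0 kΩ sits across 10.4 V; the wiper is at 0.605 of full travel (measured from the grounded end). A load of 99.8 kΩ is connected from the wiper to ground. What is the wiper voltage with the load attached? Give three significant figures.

The wiper splits the pot into (1−α)R = 13.04 kΩ above and αR = 19.96 kΩ below.
Lower section ‖ load = 16.64 kΩ.
V_wiper = 10.4 × 16.64/(13.04 + 16.64) = 5.83 V.

V ≈ 5.83 V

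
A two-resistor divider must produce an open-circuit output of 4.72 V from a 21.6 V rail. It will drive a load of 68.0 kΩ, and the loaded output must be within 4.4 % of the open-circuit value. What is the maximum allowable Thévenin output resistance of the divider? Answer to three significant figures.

R_th ≤ 3.13 kΩ

Loading drop = R_th/(R_th + R_L) ≤ 0.0440, so R_th ≤ R_L · ε/(1−ε) = 68.0 kΩ × 0.0440/0.9560 = 3.13 kΩ.
(Any R1, R2 with R2/(R1+R2) = 0.219 and R1‖R2 ≤ 3.13 kΩ will meet the spec.)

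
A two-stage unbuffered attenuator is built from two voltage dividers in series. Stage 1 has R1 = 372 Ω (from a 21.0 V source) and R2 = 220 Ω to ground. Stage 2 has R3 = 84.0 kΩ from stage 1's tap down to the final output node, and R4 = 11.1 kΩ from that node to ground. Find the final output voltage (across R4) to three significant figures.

V_out ≈ 0.910 V

Stage 2 presents R3+R4 = 95100 Ω as a load on stage 1's tap.
Stage 1's lower leg becomes R2‖(R3+R4) = 219.5 Ω, so V_mid = 21.0 × 219.5/591.5 = 7.793 V.
Stage 2 is itself unloaded: V_out = V_mid × R4/(R3+R4) = 7.793 × 11100/95100 = 0.910 V.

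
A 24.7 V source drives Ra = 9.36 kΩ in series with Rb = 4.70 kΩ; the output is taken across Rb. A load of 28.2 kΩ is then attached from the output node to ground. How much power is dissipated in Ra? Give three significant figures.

P ≈ 31.9 mW

Total resistance from the source is Ra + (Rb‖R_L) = 13.39 kΩ, so I = 24.7/13.39 kΩ = 1.845 mA.
P = I²·Ra = (1.845 mA)² × 9.36 kΩ = 31.9 mW.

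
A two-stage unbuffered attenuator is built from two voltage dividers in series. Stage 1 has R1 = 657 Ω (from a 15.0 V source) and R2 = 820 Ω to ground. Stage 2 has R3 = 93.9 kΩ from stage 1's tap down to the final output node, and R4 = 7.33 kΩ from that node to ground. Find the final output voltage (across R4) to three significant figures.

V_out ≈ 0.601 V

Stage 2 presents R3+R4 = 101200 Ω as a load on stage 1's tap.
Stage 1's lower leg becomes R2‖(R3+R4) = 813.4 Ω, so V_mid = 15.0 × 813.4/1470 = 8.298 V.
Stage 2 is itself unloaded: V_out = V_mid × R4/(R3+R4) = 8.298 × 7330/101200 = 0.601 V.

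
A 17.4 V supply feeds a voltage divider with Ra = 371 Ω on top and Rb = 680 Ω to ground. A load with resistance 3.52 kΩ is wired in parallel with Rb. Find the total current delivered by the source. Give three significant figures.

Rb‖R_L = 569.9 Ω, so the source sees Ra + Rb‖R_L = 940.9 Ω.
I = 17.4 V / 940.9 Ω = 18.5 mA.

I ≈ 18.5 mA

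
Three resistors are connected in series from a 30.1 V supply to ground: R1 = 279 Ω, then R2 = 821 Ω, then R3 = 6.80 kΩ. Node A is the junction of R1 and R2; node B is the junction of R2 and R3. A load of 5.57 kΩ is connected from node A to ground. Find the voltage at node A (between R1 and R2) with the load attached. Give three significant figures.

Below node A the series string R2+R3 = 7621 Ω sits in parallel with the 5570 Ω load: 3218 Ω.
V_A = 30.1 × 3218/(279 + 3218) = 27.7 V.

V ≈ 27.7 V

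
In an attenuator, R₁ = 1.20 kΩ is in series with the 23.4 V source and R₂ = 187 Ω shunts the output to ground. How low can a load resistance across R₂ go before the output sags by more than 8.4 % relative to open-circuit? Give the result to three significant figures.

Output resistance R_th = R₁‖R₂ = (1200 × 187)/1387 = 161.8 Ω.
The fractional drop is R_th/(R_th + R_L); requiring this ≤ 0.0840 gives R_L ≥ R_th(1/0.0840 − 1) = 161.8 × 10.90 = 1.76 kΩ.

R_L(min) ≈ 1.76 kΩ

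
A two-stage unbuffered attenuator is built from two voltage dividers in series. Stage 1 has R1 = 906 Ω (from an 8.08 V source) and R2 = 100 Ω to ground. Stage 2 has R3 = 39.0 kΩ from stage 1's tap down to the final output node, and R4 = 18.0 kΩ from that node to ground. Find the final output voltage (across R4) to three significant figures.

Stage 2 presents R3+R4 = 57000 Ω as a load on stage 1's tap.
Stage 1's lower leg becomes R2‖(R3+R4) = 99.82 Ω, so V_mid = 8.08 × 99.82/1006 = 0.8019 V.
Stage 2 is itself unloaded: V_out = V_mid × R4/(R3+R4) = 0.8019 × 18000/57000 = 0.253 V.

V_out ≈ 0.253 V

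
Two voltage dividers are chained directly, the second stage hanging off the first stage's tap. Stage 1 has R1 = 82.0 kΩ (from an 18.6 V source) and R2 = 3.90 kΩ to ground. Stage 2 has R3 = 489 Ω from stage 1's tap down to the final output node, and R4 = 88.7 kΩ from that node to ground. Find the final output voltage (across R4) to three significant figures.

Stage 2 presents R3+R4 = 89190 Ω as a load on stage 1's tap.
Stage 1's lower leg becomes R2‖(R3+R4) = 3737 Ω, so V_mid = 18.6 × 3737/85740 = 0.8106 V.
Stage 2 is itself unloaded: V_out = V_mid × R4/(R3+R4) = 0.8106 × 88700/89190 = 0.806 V.

V_out ≈ 0.806 V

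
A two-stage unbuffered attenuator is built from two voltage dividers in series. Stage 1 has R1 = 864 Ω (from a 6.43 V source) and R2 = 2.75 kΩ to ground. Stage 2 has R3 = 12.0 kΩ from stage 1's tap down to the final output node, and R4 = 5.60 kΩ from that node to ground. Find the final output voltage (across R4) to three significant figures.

V_out ≈ 1.50 V

Stage 2 presents R3+R4 = 17600 Ω as a load on stage 1's tap.
Stage 1's lower leg becomes R2‖(R3+R4) = 2378 Ω, so V_mid = 6.43 × 2378/3242 = 4.717 V.
Stage 2 is itself unloaded: V_out = V_mid × R4/(R3+R4) = 4.717 × 5600/17600 = 1.50 V.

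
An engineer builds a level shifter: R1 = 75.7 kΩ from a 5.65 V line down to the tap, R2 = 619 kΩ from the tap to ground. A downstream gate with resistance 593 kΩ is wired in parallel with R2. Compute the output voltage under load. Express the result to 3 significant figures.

V_out ≈ 4.52 V

The load sits in parallel with R2: R2‖R_L = (619 × 593) / (619 + 593) = 302.9 kΩ.
V_out = 5.65 × 302.9 / (75.7 + 302.9) = 5.65 × 302.9/378.6 = 4.52 V.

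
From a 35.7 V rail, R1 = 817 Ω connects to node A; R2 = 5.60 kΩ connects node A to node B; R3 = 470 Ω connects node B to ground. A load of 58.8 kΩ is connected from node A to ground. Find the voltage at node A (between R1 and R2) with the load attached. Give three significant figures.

V ≈ 31.1 V

Below node A the series string R2+R3 = 6070 Ω sits in parallel with the 58800 Ω load: 5502 Ω.
V_A = 35.7 × 5502/(817 + 5502) = 31.1 V.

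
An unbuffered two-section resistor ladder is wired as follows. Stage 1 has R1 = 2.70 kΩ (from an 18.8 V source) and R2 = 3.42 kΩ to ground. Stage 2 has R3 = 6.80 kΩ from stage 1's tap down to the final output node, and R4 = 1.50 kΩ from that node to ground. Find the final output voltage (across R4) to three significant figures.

Stage 2 presents R3+R4 = 8.300 kΩ as a load on stage 1's tap.
Stage 1's lower leg becomes R2‖(R3+R4) = 2.422 kΩ, so V_mid = 18.8 × 2.422/5.122 = 8.890 V.
Stage 2 is itself unloaded: V_out = V_mid × R4/(R3+R4) = 8.890 × 1.50/8.300 = 1.61 V.

V_out ≈ 1.61 V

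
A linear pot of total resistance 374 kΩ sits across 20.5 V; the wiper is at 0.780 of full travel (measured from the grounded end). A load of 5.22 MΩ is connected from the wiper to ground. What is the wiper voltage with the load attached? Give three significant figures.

The wiper splits the pot into (1−α)R = 82.28 kΩ above and αR = 291.7 kΩ below.
Lower section ‖ load = 276.3 kΩ.
V_wiper = 20.5 × 276.3/(82.28 + 276.3) = 15.8 V.

V ≈ 15.8 V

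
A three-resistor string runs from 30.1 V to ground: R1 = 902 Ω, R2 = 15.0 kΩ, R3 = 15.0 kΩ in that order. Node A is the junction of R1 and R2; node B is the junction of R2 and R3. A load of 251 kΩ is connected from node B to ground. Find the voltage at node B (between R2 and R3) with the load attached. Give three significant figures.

At node B, R3 is in parallel with the load: R3‖R_L = 14150 Ω.
Below node A the resistance is R2 + (R3‖R_L) = 29150 Ω, so V_A = 30.1 × 29150/30060 = 29.20 V.
Then V_B = V_A × (R3‖R_L)/(R2 + R3‖R_L) = 29.20 × 14150/29150 = 14.2 V.

V ≈ 14.2 V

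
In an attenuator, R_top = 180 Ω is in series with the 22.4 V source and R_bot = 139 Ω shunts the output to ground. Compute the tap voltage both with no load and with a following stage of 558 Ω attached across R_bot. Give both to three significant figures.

Unloaded: 9.76 V; loaded: 8.56 V

Open-circuit: V = 22.4 × 139/(180 + 139) = 9.76 V.
With the load, R_bot becomes R_bot‖R_L = 111.3 Ω, so V = 22.4 × 111.3/291.3 = 8.56 V.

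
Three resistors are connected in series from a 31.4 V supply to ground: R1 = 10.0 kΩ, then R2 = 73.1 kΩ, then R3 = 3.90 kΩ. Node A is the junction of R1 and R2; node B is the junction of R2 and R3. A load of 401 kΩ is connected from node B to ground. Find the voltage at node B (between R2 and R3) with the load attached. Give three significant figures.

V ≈ 1.39 V

At node B, R3 is in parallel with the load: R3‖R_L = 3.862 kΩ.
Below node A the resistance is R2 + (R3‖R_L) = 76.96 kΩ, so V_A = 31.4 × 76.96/86.96 = 27.79 V.
Then V_B = V_A × (R3‖R_L)/(R2 + R3‖R_L) = 27.79 × 3.862/76.96 = 1.39 V.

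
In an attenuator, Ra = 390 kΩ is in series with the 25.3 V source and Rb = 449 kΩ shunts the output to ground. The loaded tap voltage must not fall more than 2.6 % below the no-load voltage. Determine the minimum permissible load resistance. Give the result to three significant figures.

R_L(min) ≈ 7.82 MΩ

Output resistance R_th = Ra‖Rb = (390 × 449)/839.0 = 208.7 kΩ.
The fractional drop is R_th/(R_th + R_L); requiring this ≤ 0.0260 gives R_L ≥ R_th(1/0.0260 − 1) = 208.7 × 37.46 = 7.82 MΩ.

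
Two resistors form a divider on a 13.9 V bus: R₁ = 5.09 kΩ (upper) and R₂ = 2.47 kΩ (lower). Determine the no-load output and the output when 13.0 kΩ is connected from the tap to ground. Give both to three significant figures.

Open-circuit: V = 13.9 × 2.47/(5.09 + 2.47) = 4.54 V.
With the load, R₂ becomes R₂‖R_L = 2.076 kΩ, so V = 13.9 × 2.076/7.166 = 4.03 V.

Unloaded: 4.54 V; loaded: 4.03 V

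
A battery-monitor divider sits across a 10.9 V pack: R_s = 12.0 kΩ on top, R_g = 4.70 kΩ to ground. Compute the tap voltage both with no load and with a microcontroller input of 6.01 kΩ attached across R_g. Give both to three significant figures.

Open-circuit: V = 10.9 × 4.70/(12.0 + 4.70) = 3.07 V.
With the load, R_g becomes R_g‖R_L = 2.637 kΩ, so V = 10.9 × 2.637/14.64 = 1.96 V.

Unloaded: 3.07 V; loaded: 1.96 V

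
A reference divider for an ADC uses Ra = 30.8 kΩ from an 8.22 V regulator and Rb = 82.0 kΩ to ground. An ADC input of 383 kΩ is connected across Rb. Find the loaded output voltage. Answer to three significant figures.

The load sits in parallel with Rb: Rb‖R_L = (82.0 × 383) / (82.0 + 383) = 67.54 kΩ.
V_out = 8.22 × 67.54 / (30.8 + 67.54) = 8.22 × 67.54/98.34 = 5.65 V.

V_out ≈ 5.65 V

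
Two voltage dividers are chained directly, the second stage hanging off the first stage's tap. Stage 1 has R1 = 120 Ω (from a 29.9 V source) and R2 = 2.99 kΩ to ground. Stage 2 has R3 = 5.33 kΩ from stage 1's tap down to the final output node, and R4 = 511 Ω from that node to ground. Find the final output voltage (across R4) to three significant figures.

Stage 2 presents R3+R4 = 5841 Ω as a load on stage 1's tap.
Stage 1's lower leg becomes R2‖(R3+R4) = 1978 Ω, so V_mid = 29.9 × 1978/2098 = 28.19 V.
Stage 2 is itself unloaded: V_out = V_mid × R4/(R3+R4) = 28.19 × 511/5841 = 2.47 V.

V_out ≈ 2.47 V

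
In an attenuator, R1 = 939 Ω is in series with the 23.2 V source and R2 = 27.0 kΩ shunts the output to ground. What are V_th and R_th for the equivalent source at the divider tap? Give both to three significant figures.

V_th is the open-circuit tap voltage: 23.2 × 27000/(939 + 27000) = 22.4 V.
With the supply zeroed, R1 and R2 appear in parallel from the tap: R_th = R1‖R2 = (939 × 27000)/27940 = 907 Ω.

V_th = 22.4 V, R_th = 907 Ω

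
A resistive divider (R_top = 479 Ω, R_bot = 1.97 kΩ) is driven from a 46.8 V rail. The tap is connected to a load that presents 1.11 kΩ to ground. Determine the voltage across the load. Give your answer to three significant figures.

V_out ≈ 27.9 V

The load sits in parallel with R_bot: R_bot‖R_L = (1970 × 1110) / (1970 + 1110) = 710.0 Ω.
V_out = 46.8 × 710.0 / (479 + 710.0) = 46.8 × 710.0/1189 = 27.9 V.
(Unloaded it would have been 37.6 V.)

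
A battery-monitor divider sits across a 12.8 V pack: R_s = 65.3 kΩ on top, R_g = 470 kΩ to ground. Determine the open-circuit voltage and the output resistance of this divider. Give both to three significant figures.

V_th = 11.2 V, R_th = 57.3 kΩ

V_th is the open-circuit tap voltage: 12.8 × 470/(65.3 + 470) = 11.2 V.
With the supply zeroed, R_s and R_g appear in parallel from the tap: R_th = R_s‖R_g = (65.3 × 470)/535.3 = 57.3 kΩ.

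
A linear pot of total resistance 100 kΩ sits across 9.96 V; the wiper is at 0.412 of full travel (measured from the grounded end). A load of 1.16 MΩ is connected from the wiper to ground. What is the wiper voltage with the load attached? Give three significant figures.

The wiper splits the pot into (1−α)R = 58.80 kΩ above and αR = 41.20 kΩ below.
Lower section ‖ load = 39.79 kΩ.
V_wiper = 9.96 × 39.79/(58.80 + 39.79) = 4.02 V.

V ≈ 4.02 V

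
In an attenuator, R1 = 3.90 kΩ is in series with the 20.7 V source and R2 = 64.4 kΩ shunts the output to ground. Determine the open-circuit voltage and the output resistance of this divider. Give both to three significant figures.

V_th = 19.5 V, R_th = 3.68 kΩ

V_th is the open-circuit tap voltage: 20.7 × 64.4/(3.90 + 64.4) = 19.5 V.
With the supply zeroed, R1 and R2 appear in parallel from the tap: R_th = R1‖R2 = (3.90 × 64.4)/68.30 = 3.68 kΩ.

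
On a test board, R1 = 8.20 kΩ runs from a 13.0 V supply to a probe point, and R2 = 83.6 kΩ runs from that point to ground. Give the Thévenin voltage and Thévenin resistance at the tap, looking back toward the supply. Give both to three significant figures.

V_th is the open-circuit tap voltage: 13.0 × 83.6/(8.20 + 83.6) = 11.8 V.
With the supply zeroed, R1 and R2 appear in parallel from the tap: R_th = R1‖R2 = (8.20 × 83.6)/91.80 = 7.47 kΩ.

V_th = 11.8 V, R_th = 7.47 kΩ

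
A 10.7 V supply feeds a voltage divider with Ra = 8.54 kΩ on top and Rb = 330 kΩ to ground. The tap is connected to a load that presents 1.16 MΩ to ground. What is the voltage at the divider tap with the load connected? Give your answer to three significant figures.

The load sits in parallel with Rb: Rb‖R_L = (330 × 1160) / (330 + 1160) = 256.9 kΩ.
V_out = 10.7 × 256.9 / (8.54 + 256.9) = 10.7 × 256.9/265.5 = 10.4 V.
(Unloaded it would have been 10.4 V.)

V_out ≈ 10.4 V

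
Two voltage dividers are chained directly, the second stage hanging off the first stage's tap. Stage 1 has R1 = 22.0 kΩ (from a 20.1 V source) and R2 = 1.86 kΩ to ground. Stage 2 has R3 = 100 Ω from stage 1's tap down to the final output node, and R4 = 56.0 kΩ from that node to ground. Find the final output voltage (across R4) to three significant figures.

V_out ≈ 1.52 V

Stage 2 presents R3+R4 = 56100 Ω as a load on stage 1's tap.
Stage 1's lower leg becomes R2‖(R3+R4) = 1800 Ω, so V_mid = 20.1 × 1800/23800 = 1.520 V.
Stage 2 is itself unloaded: V_out = V_mid × R4/(R3+R4) = 1.520 × 56000/56100 = 1.52 V.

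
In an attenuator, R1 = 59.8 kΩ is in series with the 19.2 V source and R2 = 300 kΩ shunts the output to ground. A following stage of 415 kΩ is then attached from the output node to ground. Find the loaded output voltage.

V_out ≈ 14.3 V

The load sits in parallel with R2: R2‖R_L = (300 × 415) / (300 + 415) = 174.1 kΩ.
V_out = 19.2 × 174.1 / (59.8 + 174.1) = 19.2 × 174.1/233.9 = 14.3 V.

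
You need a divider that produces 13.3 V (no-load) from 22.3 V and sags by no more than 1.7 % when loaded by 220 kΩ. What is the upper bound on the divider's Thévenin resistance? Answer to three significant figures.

R_th ≤ 3.80 kΩ

Loading drop = R_th/(R_th + R_L) ≤ 0.0170, so R_th ≤ R_L · ε/(1−ε) = 220 kΩ × 0.0170/0.9830 = 3.80 kΩ.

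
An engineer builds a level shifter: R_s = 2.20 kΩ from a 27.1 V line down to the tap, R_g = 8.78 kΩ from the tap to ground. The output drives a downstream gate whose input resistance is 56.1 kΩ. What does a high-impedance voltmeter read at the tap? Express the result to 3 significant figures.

The load sits in parallel with R_g: R_g‖R_L = (8.78 × 56.1) / (8.78 + 56.1) = 7.592 kΩ.
V_out = 27.1 × 7.592 / (2.20 + 7.592) = 27.1 × 7.592/9.792 = 21.0 V.

V_out ≈ 21.0 V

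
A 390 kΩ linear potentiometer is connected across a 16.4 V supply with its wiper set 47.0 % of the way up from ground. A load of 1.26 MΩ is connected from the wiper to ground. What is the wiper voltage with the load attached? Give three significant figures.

The wiper splits the pot into (1−α)R = 206.7 kΩ above and αR = 183.3 kΩ below.
Lower section ‖ load = 160.0 kΩ.
V_wiper = 16.4 × 160.0/(206.7 + 160.0) = 7.16 V.

V ≈ 7.16 V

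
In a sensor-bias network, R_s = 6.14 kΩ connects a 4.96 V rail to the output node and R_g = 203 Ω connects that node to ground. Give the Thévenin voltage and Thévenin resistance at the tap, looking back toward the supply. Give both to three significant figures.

V_th is the open-circuit tap voltage: 4.96 × 203/(6140 + 203) = 0.159 V.
With the supply zeroed, R_s and R_g appear in parallel from the tap: R_th = R_s‖R_g = (6140 × 203)/6343 = 197 Ω.

V_th = 0.159 V, R_th = 197 Ω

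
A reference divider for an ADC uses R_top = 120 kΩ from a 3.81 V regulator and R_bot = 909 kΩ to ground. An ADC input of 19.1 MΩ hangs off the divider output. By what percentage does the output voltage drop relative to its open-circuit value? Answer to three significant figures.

The divider's output (Thévenin) resistance is R_top‖R_bot = 106.0 kΩ.
Fractional drop under load = R_th/(R_th + R_L) = 106.0 / (106.0 + 19100) = 0.005519.
So the output falls by 0.552 %.

0.552 %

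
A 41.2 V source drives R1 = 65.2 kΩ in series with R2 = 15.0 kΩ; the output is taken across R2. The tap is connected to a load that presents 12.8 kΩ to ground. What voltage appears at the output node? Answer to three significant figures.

V_out ≈ 3.95 V

The load sits in parallel with R2: R2‖R_L = (15.0 × 12.8) / (15.0 + 12.8) = 6.906 kΩ.
V_out = 41.2 × 6.906 / (65.2 + 6.906) = 41.2 × 6.906/72.11 = 3.95 V.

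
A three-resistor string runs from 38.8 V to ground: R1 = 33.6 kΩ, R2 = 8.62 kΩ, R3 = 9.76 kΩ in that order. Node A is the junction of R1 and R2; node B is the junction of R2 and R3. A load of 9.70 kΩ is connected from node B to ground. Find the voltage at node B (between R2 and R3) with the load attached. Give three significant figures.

V ≈ 4.01 V

At node B, R3 is in parallel with the load: R3‖R_L = 4.865 kΩ.
Below node A the resistance is R2 + (R3‖R_L) = 13.48 kΩ, so V_A = 38.8 × 13.48/47.08 = 11.11 V.
Then V_B = V_A × (R3‖R_L)/(R2 + R3‖R_L) = 11.11 × 4.865/13.48 = 4.01 V.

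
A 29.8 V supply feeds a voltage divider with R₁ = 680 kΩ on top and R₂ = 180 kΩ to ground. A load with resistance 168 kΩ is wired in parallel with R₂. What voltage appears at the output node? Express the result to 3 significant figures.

The load sits in parallel with R₂: R₂‖R_L = (180 × 168) / (180 + 168) = 86.90 kΩ.
V_out = 29.8 × 86.90 / (680 + 86.90) = 29.8 × 86.90/766.9 = 3.38 V.

V_out ≈ 3.38 V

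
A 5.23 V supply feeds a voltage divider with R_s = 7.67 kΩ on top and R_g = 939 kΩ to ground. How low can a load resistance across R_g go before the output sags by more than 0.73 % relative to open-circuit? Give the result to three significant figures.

R_L(min) ≈ 1.03 MΩ

Output resistance R_th = R_s‖R_g = (7.67 × 939)/946.7 = 7.608 kΩ.
The fractional drop is R_th/(R_th + R_L); requiring this ≤ 0.00730 gives R_L ≥ R_th(1/0.00730 − 1) = 7.608 × 136.0 = 1.03 MΩ.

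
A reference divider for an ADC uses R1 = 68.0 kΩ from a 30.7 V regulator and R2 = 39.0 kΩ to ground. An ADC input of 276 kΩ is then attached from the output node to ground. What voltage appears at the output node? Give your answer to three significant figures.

V_out ≈ 10.3 V

The load sits in parallel with R2: R2‖R_L = (39.0 × 276) / (39.0 + 276) = 34.17 kΩ.
V_out = 30.7 × 34.17 / (68.0 + 34.17) = 30.7 × 34.17/102.2 = 10.3 V.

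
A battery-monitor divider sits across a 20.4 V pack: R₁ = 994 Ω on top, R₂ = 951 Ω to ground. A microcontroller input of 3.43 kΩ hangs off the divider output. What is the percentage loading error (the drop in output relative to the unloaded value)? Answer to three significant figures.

12.4 %

The divider's output (Thévenin) resistance is R₁‖R₂ = 486.0 Ω.
Fractional drop under load = R_th/(R_th + R_L) = 486.0 / (486.0 + 3430) = 0.1241.
So the output falls by 12.4 %.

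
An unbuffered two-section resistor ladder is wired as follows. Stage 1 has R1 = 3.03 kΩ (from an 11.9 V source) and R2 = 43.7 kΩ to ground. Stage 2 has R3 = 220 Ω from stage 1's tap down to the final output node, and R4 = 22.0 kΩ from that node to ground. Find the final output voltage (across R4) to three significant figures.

Stage 2 presents R3+R4 = 22220 Ω as a load on stage 1's tap.
Stage 1's lower leg becomes R2‖(R3+R4) = 14730 Ω, so V_mid = 11.9 × 14730/17760 = 9.870 V.
Stage 2 is itself unloaded: V_out = V_mid × R4/(R3+R4) = 9.870 × 22000/22220 = 9.77 V.

V_out ≈ 9.77 V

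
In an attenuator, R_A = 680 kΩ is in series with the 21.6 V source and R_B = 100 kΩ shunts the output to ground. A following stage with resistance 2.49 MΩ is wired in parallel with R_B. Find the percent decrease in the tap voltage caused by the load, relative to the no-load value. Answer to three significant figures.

3.38 %

The divider's output (Thévenin) resistance is R_A‖R_B = 87.18 kΩ.
Fractional drop under load = R_th/(R_th + R_L) = 87.18 / (87.18 + 2490) = 0.03383.
So the output falls by 3.38 %.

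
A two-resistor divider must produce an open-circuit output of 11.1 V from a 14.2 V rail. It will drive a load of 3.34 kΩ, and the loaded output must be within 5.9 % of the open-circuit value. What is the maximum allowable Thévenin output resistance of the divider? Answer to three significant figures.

R_th ≤ 209 Ω

Loading drop = R_th/(R_th + R_L) ≤ 0.0590, so R_th ≤ R_L · ε/(1−ε) = 3.34 kΩ × 0.0590/0.9410 = 209 Ω.
(Any R1, R2 with R2/(R1+R2) = 0.782 and R1‖R2 ≤ 209 Ω will meet the spec.)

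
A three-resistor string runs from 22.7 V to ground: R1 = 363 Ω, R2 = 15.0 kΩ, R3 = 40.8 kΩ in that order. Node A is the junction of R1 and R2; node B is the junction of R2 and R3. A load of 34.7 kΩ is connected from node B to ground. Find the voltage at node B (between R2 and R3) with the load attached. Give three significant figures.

At node B, R3 is in parallel with the load: R3‖R_L = 18750 Ω.
Below node A the resistance is R2 + (R3‖R_L) = 33750 Ω, so V_A = 22.7 × 33750/34110 = 22.46 V.
Then V_B = V_A × (R3‖R_L)/(R2 + R3‖R_L) = 22.46 × 18750/33750 = 12.5 V.

V ≈ 12.5 V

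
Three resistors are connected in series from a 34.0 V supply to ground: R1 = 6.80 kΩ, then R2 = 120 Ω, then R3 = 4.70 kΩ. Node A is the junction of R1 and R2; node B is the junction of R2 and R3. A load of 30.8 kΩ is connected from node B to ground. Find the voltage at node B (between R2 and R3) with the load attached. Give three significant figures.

At node B, R3 is in parallel with the load: R3‖R_L = 4078 Ω.
Below node A the resistance is R2 + (R3‖R_L) = 4198 Ω, so V_A = 34.0 × 4198/11000 = 12.98 V.
Then V_B = V_A × (R3‖R_L)/(R2 + R3‖R_L) = 12.98 × 4078/4198 = 12.6 V.

V ≈ 12.6 V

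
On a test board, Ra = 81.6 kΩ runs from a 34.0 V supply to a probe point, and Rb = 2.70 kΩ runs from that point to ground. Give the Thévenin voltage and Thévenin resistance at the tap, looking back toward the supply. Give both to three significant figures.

V_th is the open-circuit tap voltage: 34.0 × 2.70/(81.6 + 2.70) = 1.09 V.
With the supply zeroed, Ra and Rb appear in parallel from the tap: R_th = Ra‖Rb = (81.6 × 2.70)/84.30 = 2.61 kΩ.

V_th = 1.09 V, R_th = 2.61 kΩ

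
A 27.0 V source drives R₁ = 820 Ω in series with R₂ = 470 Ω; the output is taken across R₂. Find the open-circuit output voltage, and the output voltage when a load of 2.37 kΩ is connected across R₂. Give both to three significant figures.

Open-circuit: V = 27.0 × 470/(820 + 470) = 9.84 V.
With the load, R₂ becomes R₂‖R_L = 392.2 Ω, so V = 27.0 × 392.2/1212 = 8.74 V.

Unloaded: 9.84 V; loaded: 8.74 V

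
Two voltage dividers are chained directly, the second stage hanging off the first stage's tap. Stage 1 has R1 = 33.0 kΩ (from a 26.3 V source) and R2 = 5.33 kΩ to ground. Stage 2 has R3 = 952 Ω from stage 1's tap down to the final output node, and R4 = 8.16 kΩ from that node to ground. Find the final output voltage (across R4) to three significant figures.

Stage 2 presents R3+R4 = 9112 Ω as a load on stage 1's tap.
Stage 1's lower leg becomes R2‖(R3+R4) = 3363 Ω, so V_mid = 26.3 × 3363/36360 = 2.432 V.
Stage 2 is itself unloaded: V_out = V_mid × R4/(R3+R4) = 2.432 × 8160/9112 = 2.18 V.

V_out ≈ 2.18 V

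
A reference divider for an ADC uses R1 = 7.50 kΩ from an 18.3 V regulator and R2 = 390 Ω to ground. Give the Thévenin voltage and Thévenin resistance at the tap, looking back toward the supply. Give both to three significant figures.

V_th = 0.905 V, R_th = 371 Ω

V_th is the open-circuit tap voltage: 18.3 × 390/(7500 + 390) = 0.905 V.
With the supply zeroed, R1 and R2 appear in parallel from the tap: R_th = R1‖R2 = (7500 × 390)/7890 = 371 Ω.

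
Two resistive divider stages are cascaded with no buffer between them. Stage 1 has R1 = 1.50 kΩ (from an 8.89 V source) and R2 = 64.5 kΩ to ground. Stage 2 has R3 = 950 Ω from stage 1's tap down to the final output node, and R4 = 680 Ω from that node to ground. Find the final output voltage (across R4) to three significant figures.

V_out ≈ 1.91 V

Stage 2 presents R3+R4 = 1630 Ω as a load on stage 1's tap.
Stage 1's lower leg becomes R2‖(R3+R4) = 1590 Ω, so V_mid = 8.89 × 1590/3090 = 4.574 V.
Stage 2 is itself unloaded: V_out = V_mid × R4/(R3+R4) = 4.574 × 680/1630 = 1.91 V.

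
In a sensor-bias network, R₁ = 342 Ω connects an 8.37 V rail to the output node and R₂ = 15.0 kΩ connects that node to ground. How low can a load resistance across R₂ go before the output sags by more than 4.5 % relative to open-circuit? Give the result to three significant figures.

Output resistance R_th = R₁‖R₂ = (342 × 15000)/15340 = 334.4 Ω.
The fractional drop is R_th/(R_th + R_L); requiring this ≤ 0.0450 gives R_L ≥ R_th(1/0.0450 − 1) = 334.4 × 21.22 = 7.10 kΩ.

R_L(min) ≈ 7.10 kΩ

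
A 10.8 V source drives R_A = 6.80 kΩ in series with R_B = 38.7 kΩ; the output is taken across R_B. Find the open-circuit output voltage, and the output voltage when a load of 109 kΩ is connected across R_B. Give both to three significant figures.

Unloaded: 9.19 V; loaded: 8.72 V

Open-circuit: V = 10.8 × 38.7/(6.80 + 38.7) = 9.19 V.
With the load, R_B becomes R_B‖R_L = 28.56 kΩ, so V = 10.8 × 28.56/35.36 = 8.72 V.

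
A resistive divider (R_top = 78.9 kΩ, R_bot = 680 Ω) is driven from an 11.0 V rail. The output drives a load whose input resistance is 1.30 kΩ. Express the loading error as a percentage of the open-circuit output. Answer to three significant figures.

34.2 %

The divider's output (Thévenin) resistance is R_top‖R_bot = 674.2 Ω.
Fractional drop under load = R_th/(R_th + R_L) = 674.2 / (674.2 + 1300) = 0.3415.
So the output falls by 34.2 %.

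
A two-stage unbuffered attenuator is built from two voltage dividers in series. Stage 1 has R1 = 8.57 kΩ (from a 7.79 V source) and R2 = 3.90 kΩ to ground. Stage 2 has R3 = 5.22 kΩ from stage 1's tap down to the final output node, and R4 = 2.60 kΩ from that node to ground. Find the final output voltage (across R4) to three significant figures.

Stage 2 presents R3+R4 = 7.820 kΩ as a load on stage 1's tap.
Stage 1's lower leg becomes R2‖(R3+R4) = 2.602 kΩ, so V_mid = 7.79 × 2.602/11.17 = 1.814 V.
Stage 2 is itself unloaded: V_out = V_mid × R4/(R3+R4) = 1.814 × 2.60/7.820 = 0.603 V.

V_out ≈ 0.603 V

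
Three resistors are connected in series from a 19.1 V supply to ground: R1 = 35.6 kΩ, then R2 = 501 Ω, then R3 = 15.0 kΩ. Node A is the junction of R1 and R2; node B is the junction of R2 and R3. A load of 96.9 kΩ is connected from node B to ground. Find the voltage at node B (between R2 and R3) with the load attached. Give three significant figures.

At node B, R3 is in parallel with the load: R3‖R_L = 12990 Ω.
Below node A the resistance is R2 + (R3‖R_L) = 13490 Ω, so V_A = 19.1 × 13490/49090 = 5.249 V.
Then V_B = V_A × (R3‖R_L)/(R2 + R3‖R_L) = 5.249 × 12990/13490 = 5.05 V.

V ≈ 5.05 V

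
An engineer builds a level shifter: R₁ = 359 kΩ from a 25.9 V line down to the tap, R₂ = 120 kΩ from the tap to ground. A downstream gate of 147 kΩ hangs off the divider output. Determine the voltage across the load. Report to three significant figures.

The load sits in parallel with R₂: R₂‖R_L = (120 × 147) / (120 + 147) = 66.07 kΩ.
V_out = 25.9 × 66.07 / (359 + 66.07) = 25.9 × 66.07/425.1 = 4.03 V.

V_out ≈ 4.03 V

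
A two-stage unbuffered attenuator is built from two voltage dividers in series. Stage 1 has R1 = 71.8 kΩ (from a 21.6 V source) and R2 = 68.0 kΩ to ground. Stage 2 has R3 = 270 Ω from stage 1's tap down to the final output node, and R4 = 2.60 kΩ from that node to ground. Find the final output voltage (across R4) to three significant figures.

V_out ≈ 0.723 V

Stage 2 presents R3+R4 = 2870 Ω as a load on stage 1's tap.
Stage 1's lower leg becomes R2‖(R3+R4) = 2754 Ω, so V_mid = 21.6 × 2754/74550 = 0.7978 V.
Stage 2 is itself unloaded: V_out = V_mid × R4/(R3+R4) = 0.7978 × 2600/2870 = 0.723 V.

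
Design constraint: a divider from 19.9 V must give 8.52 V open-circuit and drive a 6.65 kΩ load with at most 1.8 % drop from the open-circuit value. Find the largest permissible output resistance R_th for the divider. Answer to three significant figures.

Loading drop = R_th/(R_th + R_L) ≤ 0.0180, so R_th ≤ R_L · ε/(1−ε) = 6.65 kΩ × 0.0180/0.9820 = 122 Ω.

R_th ≤ 122 Ω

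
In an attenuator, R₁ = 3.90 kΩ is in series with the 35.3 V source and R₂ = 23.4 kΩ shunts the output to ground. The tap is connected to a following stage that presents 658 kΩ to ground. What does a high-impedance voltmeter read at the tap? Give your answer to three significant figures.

V_out ≈ 30.1 V

The load sits in parallel with R₂: R₂‖R_L = (23.4 × 658) / (23.4 + 658) = 22.60 kΩ.
V_out = 35.3 × 22.60 / (3.90 + 22.60) = 35.3 × 22.60/26.50 = 30.1 V.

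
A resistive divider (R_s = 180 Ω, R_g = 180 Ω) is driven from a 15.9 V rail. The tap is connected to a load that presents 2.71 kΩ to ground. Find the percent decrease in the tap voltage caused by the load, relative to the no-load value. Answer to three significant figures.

3.21 %

The divider's output (Thévenin) resistance is R_s‖R_g = 90.00 Ω.
Fractional drop under load = R_th/(R_th + R_L) = 90.00 / (90.00 + 2710) = 0.03214.
So the output falls by 3.21 %.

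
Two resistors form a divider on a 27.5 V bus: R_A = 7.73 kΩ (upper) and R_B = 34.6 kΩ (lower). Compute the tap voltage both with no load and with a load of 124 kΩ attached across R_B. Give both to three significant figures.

Open-circuit: V = 27.5 × 34.6/(7.73 + 34.6) = 22.5 V.
With the load, R_B becomes R_B‖R_L = 27.05 kΩ, so V = 27.5 × 27.05/34.78 = 21.4 V.

Unloaded: 22.5 V; loaded: 21.4 V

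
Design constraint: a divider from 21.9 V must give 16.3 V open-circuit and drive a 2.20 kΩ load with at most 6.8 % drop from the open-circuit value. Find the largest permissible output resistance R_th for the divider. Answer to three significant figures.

Loading drop = R_th/(R_th + R_L) ≤ 0.0680, so R_th ≤ R_L · ε/(1−ε) = 2.20 kΩ × 0.0680/0.9320 = 161 Ω.
(Any R1, R2 with R2/(R1+R2) = 0.744 and R1‖R2 ≤ 161 Ω will meet the spec.)

R_th ≤ 161 Ω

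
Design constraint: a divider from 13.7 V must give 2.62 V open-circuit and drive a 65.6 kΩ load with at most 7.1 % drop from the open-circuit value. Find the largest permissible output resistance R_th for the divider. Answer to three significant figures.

Loading drop = R_th/(R_th + R_L) ≤ 0.0710, so R_th ≤ R_L · ε/(1−ε) = 65.6 kΩ × 0.0710/0.9290 = 5.01 kΩ.
(Any R1, R2 with R2/(R1+R2) = 0.191 and R1‖R2 ≤ 5.01 kΩ will meet the spec.)

R_th ≤ 5.01 kΩ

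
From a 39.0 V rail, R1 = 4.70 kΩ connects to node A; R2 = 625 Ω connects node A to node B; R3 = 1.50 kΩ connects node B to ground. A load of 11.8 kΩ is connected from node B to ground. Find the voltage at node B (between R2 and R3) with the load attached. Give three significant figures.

V ≈ 7.80 V

At node B, R3 is in parallel with the load: R3‖R_L = 1331 Ω.
Below node A the resistance is R2 + (R3‖R_L) = 1956 Ω, so V_A = 39.0 × 1956/6656 = 11.46 V.
Then V_B = V_A × (R3‖R_L)/(R2 + R3‖R_L) = 11.46 × 1331/1956 = 7.80 V.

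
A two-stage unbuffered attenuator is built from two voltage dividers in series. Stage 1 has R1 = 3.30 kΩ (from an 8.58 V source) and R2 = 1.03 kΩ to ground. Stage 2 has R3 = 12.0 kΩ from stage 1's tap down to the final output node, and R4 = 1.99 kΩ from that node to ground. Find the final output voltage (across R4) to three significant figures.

Stage 2 presents R3+R4 = 13.99 kΩ as a load on stage 1's tap.
Stage 1's lower leg becomes R2‖(R3+R4) = 0.9594 kΩ, so V_mid = 8.58 × 0.9594/4.259 = 1.933 V.
Stage 2 is itself unloaded: V_out = V_mid × R4/(R3+R4) = 1.933 × 1.99/13.99 = 0.275 V.

V_out ≈ 0.275 V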